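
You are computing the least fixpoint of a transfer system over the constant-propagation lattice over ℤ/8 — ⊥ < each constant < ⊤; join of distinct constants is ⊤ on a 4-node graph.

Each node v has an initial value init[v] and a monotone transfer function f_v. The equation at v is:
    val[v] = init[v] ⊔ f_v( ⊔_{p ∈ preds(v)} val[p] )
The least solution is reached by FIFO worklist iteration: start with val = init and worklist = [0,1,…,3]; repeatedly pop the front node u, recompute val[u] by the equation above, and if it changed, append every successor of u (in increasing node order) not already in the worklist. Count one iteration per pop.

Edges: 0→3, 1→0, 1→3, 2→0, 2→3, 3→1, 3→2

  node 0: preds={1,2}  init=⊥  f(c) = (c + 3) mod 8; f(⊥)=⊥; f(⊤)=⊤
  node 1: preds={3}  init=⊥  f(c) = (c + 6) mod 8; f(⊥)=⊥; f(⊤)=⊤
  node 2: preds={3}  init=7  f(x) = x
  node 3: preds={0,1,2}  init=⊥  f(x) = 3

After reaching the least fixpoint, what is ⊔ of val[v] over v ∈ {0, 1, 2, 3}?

Iteration log — 8 steps:
  step 1. node 0  ⊔preds=7  new=2  old=⊥  +wl: 
  step 2. node 1  ⊔preds=⊥  new=⊥  stable
  step 3. node 2  ⊔preds=⊥  new=7  stable
  step 4. node 3  ⊔preds=⊤  new=3  old=⊥  +wl: 1,2
  step 5. node 1  ⊔preds=3  new=1  old=⊥  +wl: 0,3
  step 6. node 2  ⊔preds=3  new=⊤  old=7  +wl: 
  step 7. node 0  ⊔preds=⊤  new=⊤  old=2  +wl: 
  step 8. node 3  ⊔preds=⊤  new=3  stable

Least fixpoint reached:
  node 0: ⊤
  node 1: 1
  node 2: ⊤
  node 3: 3

⊤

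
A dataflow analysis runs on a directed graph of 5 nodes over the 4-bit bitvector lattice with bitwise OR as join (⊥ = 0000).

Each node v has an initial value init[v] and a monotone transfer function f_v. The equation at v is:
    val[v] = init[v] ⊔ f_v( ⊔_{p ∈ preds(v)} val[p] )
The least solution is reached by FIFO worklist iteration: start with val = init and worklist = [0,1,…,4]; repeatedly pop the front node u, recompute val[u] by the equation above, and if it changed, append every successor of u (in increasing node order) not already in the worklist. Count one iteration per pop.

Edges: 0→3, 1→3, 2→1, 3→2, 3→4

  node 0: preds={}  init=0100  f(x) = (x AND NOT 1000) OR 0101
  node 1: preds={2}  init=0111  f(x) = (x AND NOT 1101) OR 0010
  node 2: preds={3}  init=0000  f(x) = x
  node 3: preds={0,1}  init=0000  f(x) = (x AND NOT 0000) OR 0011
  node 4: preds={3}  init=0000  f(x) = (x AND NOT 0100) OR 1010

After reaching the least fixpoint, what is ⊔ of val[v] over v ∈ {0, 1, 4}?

Trace (7 dequeues):
  [1] u=0 | in 0000 | out 0101 | prev 0100 | push {}
  [2] u=1 | in 0000 | out 0111 | ==
  [3] u=2 | in 0000 | out 0000 | ==
  [4] u=3 | in 0111 | out 0111 | prev 0000 | push {2}
  [5] u=4 | in 0111 | out 1011 | prev 0000 | push {}
  [6] u=2 | in 0111 | out 0111 | prev 0000 | push {1}
  [7] u=1 | in 0111 | out 0111 | ==

Converged values:
  [0] 0101
  [1] 0111
  [2] 0111
  [3] 0111
  [4] 1011

1111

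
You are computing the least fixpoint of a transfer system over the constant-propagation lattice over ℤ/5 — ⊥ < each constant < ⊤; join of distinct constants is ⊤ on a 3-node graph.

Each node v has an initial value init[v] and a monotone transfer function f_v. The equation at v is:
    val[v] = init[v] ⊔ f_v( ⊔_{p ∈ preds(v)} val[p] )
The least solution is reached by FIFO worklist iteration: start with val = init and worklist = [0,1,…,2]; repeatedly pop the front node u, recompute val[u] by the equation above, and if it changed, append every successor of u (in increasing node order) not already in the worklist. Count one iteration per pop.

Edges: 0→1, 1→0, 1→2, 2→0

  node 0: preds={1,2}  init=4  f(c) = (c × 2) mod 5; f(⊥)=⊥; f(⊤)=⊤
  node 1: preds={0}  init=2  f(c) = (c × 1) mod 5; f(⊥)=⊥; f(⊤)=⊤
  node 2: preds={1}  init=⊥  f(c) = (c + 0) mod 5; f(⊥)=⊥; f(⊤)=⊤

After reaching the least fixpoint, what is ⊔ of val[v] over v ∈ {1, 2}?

⊤

Worklist (5 pops):
  #1 pop 0: in=2 → 4 (no change)
  #2 pop 1: in=4 → ⊤ (was 2); enqueue [0]
  #3 pop 2: in=⊤ → ⊤ (was ⊥); enqueue []
  #4 pop 0: in=⊤ → ⊤ (was 4); enqueue [1]
  #5 pop 1: in=⊤ → ⊤ (no change)

Fixpoint:
  val[0] = ⊤
  val[1] = ⊤
  val[2] = ⊤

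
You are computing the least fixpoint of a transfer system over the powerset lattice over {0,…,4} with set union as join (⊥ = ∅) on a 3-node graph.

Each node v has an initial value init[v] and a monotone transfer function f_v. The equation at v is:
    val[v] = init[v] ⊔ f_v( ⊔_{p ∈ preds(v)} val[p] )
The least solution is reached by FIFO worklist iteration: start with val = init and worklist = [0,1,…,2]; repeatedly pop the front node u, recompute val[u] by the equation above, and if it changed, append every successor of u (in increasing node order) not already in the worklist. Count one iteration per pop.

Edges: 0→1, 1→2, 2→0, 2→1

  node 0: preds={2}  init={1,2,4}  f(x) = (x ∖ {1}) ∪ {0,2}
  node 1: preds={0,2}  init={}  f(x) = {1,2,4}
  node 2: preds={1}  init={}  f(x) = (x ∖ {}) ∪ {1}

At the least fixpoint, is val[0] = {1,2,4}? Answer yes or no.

Iteration log — 5 steps:
  step 1. node 0  ⊔preds={}  new={0,1,2,4}  old={1,2,4}  +wl: 
  step 2. node 1  ⊔preds={0,1,2,4}  new={1,2,4}  old={}  +wl: 
  step 3. node 2  ⊔preds={1,2,4}  new={1,2,4}  old={}  +wl: 0,1
  step 4. node 0  ⊔preds={1,2,4}  new={0,1,2,4}  stable
  step 5. node 1  ⊔preds={0,1,2,4}  new={1,2,4}  stable

Least fixpoint reached:
  node 0: {0,1,2,4}
  node 1: {1,2,4}
  node 2: {1,2,4}

no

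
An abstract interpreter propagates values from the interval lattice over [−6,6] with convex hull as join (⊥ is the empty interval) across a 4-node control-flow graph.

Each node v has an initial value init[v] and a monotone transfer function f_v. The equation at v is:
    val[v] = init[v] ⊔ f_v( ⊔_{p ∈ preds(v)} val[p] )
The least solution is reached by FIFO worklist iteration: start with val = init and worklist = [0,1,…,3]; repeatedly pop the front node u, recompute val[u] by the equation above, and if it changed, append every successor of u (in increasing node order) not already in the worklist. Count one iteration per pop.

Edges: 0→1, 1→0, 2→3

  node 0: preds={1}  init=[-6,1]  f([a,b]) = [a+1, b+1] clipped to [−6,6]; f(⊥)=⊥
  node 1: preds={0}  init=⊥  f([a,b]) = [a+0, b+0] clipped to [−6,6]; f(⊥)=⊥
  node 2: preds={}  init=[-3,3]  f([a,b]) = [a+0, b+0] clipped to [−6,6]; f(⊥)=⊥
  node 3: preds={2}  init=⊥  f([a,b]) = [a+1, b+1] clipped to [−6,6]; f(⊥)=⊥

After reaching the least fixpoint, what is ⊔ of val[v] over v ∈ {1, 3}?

Trace (15 dequeues):
  [1] u=0 | in ⊥ | out [-6,1] | ==
  [2] u=1 | in [-6,1] | out [-6,1] | prev ⊥ | push {0}
  [3] u=2 | in ⊥ | out [-3,3] | ==
  [4] u=3 | in [-3,3] | out [-2,4] | prev ⊥ | push {}
  [5] u=0 | in [-6,1] | out [-6,2] | prev [-6,1] | push {1}
  [6] u=1 | in [-6,2] | out [-6,2] | prev [-6,1] | push {0}
  [7] u=0 | in [-6,2] | out [-6,3] | prev [-6,2] | push {1}
  [8] u=1 | in [-6,3] | out [-6,3] | prev [-6,2] | push {0}
  [9] u=0 | in [-6,3] | out [-6,4] | prev [-6,3] | push {1}
  [10] u=1 | in [-6,4] | out [-6,4] | prev [-6,3] | push {0}
  [11] u=0 | in [-6,4] | out [-6,5] | prev [-6,4] | push {1}
  [12] u=1 | in [-6,5] | out [-6,5] | prev [-6,4] | push {0}
  [13] u=0 | in [-6,5] | out [-6,6] | prev [-6,5] | push {1}
  [14] u=1 | in [-6,6] | out [-6,6] | prev [-6,5] | push {0}
  [15] u=0 | in [-6,6] | out [-6,6] | ==

Converged values:
  [0] [-6,6]
  [1] [-6,6]
  [2] [-3,3]
  [3] [-2,4]

[-6,6]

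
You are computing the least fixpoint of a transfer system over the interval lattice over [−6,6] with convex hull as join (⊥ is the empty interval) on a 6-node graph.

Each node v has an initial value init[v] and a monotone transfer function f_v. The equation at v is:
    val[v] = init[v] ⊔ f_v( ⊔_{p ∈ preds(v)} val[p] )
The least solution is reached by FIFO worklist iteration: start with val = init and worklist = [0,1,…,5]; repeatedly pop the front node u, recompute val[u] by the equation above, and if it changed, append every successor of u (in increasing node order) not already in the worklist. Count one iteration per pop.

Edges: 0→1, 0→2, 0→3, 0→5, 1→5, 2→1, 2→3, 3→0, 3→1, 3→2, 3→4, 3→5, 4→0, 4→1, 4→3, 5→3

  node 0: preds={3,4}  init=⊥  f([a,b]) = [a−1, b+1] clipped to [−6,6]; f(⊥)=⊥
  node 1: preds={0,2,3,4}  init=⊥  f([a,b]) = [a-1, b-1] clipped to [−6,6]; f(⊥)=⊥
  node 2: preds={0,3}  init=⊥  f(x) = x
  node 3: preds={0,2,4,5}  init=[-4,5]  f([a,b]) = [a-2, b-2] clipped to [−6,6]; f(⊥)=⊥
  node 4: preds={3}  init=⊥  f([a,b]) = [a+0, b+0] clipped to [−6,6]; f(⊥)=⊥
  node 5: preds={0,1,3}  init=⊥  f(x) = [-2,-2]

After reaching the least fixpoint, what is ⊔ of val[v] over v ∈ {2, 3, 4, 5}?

[-6,6]

Worklist (12 pops):
  #1 pop 0: in=[-4,5] → [-5,6] (was ⊥); enqueue []
  #2 pop 1: in=[-5,6] → [-6,5] (was ⊥); enqueue []
  #3 pop 2: in=[-5,6] → [-5,6] (was ⊥); enqueue [1]
  #4 pop 3: in=[-5,6] → [-6,5] (was [-4,5]); enqueue [0,2]
  #5 pop 4: in=[-6,5] → [-6,5] (was ⊥); enqueue [3]
  #6 pop 5: in=[-6,6] → [-2,-2] (was ⊥); enqueue []
  #7 pop 1: in=[-6,6] → [-6,5] (no change)
  #8 pop 0: in=[-6,5] → [-6,6] (was [-5,6]); enqueue [1,5]
  #9 pop 2: in=[-6,6] → [-6,6] (was [-5,6]); enqueue []
  #10 pop 3: in=[-6,6] → [-6,5] (no change)
  #11 pop 1: in=[-6,6] → [-6,5] (no change)
  #12 pop 5: in=[-6,6] → [-2,-2] (no change)

Fixpoint:
  val[0] = [-6,6]
  val[1] = [-6,5]
  val[2] = [-6,6]
  val[3] = [-6,5]
  val[4] = [-6,5]
  val[5] = [-2,-2]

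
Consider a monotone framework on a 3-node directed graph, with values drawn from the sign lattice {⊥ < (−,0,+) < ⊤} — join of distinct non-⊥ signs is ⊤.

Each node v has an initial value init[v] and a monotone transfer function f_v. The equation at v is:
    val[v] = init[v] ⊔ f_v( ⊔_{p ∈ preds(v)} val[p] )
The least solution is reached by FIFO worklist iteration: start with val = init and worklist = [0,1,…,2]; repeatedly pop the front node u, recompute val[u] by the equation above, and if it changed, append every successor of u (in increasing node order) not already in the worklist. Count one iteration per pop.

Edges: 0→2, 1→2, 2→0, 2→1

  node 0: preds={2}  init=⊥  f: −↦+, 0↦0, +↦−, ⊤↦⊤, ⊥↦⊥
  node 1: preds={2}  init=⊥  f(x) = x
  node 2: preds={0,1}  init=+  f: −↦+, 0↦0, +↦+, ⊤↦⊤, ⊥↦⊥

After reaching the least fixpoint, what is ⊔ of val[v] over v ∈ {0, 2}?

Worklist (6 pops):
  #1 pop 0: in=+ → − (was ⊥); enqueue []
  #2 pop 1: in=+ → + (was ⊥); enqueue []
  #3 pop 2: in=⊤ → ⊤ (was +); enqueue [0,1]
  #4 pop 0: in=⊤ → ⊤ (was −); enqueue [2]
  #5 pop 1: in=⊤ → ⊤ (was +); enqueue []
  #6 pop 2: in=⊤ → ⊤ (no change)

Fixpoint:
  val[0] = ⊤
  val[1] = ⊤
  val[2] = ⊤

⊤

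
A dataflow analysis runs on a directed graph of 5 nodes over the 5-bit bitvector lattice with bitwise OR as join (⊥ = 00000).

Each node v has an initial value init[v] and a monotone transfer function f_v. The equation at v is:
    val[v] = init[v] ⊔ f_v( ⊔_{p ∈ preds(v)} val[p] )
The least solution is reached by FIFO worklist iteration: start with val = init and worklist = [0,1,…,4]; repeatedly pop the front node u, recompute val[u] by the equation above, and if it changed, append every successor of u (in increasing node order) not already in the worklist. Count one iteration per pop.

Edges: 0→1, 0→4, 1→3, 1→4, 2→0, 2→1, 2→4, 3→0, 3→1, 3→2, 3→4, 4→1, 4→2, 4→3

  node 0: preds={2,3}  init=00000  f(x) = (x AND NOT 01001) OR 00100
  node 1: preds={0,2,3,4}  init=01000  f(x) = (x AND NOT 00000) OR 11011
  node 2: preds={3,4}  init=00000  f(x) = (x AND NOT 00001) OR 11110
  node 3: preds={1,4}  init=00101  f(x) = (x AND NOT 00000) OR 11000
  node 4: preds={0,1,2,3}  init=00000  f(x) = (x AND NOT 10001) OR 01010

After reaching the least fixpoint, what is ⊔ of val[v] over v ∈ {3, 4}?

Trace (10 dequeues):
  [1] u=0 | in 00101 | out 00100 | prev 00000 | push {}
  [2] u=1 | in 00101 | out 11111 | prev 01000 | push {}
  [3] u=2 | in 00101 | out 11110 | prev 00000 | push {0,1}
  [4] u=3 | in 11111 | out 11111 | prev 00101 | push {2}
  [5] u=4 | in 11111 | out 01110 | prev 00000 | push {3}
  [6] u=0 | in 11111 | out 10110 | prev 00100 | push {4}
  [7] u=1 | in 11111 | out 11111 | ==
  [8] u=2 | in 11111 | out 11110 | ==
  [9] u=3 | in 11111 | out 11111 | ==
  [10] u=4 | in 11111 | out 01110 | ==

Converged values:
  [0] 10110
  [1] 11111
  [2] 11110
  [3] 11111
  [4] 01110

11111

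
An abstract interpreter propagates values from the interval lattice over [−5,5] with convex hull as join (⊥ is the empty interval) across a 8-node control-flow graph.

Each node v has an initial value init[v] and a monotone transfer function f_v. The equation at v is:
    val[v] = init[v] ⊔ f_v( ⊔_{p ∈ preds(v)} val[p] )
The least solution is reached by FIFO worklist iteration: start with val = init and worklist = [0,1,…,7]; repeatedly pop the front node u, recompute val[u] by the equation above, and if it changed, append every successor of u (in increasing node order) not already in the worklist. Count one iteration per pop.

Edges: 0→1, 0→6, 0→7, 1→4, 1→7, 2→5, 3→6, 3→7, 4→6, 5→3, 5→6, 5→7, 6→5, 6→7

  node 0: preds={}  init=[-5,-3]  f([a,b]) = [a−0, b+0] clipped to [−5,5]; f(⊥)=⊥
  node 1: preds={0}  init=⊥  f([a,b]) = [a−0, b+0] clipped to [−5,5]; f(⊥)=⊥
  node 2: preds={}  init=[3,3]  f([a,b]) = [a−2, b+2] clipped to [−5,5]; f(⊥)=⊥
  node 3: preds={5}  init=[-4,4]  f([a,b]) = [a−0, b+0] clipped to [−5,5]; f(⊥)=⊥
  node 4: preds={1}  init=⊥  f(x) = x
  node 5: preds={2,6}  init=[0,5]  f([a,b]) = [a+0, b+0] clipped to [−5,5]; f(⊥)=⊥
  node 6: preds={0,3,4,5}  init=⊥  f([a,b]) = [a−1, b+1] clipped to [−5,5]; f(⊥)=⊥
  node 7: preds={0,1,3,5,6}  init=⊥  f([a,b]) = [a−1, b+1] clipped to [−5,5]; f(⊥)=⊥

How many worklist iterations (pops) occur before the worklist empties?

Trace (12 dequeues):
  [1] u=0 | in ⊥ | out [-5,-3] | ==
  [2] u=1 | in [-5,-3] | out [-5,-3] | prev ⊥ | push {}
  [3] u=2 | in ⊥ | out [3,3] | ==
  [4] u=3 | in [0,5] | out [-4,5] | prev [-4,4] | push {}
  [5] u=4 | in [-5,-3] | out [-5,-3] | prev ⊥ | push {}
  [6] u=5 | in [3,3] | out [0,5] | ==
  [7] u=6 | in [-5,5] | out [-5,5] | prev ⊥ | push {5}
  [8] u=7 | in [-5,5] | out [-5,5] | prev ⊥ | push {}
  [9] u=5 | in [-5,5] | out [-5,5] | prev [0,5] | push {3,6,7}
  [10] u=3 | in [-5,5] | out [-5,5] | prev [-4,5] | push {}
  [11] u=6 | in [-5,5] | out [-5,5] | ==
  [12] u=7 | in [-5,5] | out [-5,5] | ==

Converged values:
  [0] [-5,-3]
  [1] [-5,-3]
  [2] [3,3]
  [3] [-5,5]
  [4] [-5,-3]
  [5] [-5,5]
  [6] [-5,5]
  [7] [-5,5]

12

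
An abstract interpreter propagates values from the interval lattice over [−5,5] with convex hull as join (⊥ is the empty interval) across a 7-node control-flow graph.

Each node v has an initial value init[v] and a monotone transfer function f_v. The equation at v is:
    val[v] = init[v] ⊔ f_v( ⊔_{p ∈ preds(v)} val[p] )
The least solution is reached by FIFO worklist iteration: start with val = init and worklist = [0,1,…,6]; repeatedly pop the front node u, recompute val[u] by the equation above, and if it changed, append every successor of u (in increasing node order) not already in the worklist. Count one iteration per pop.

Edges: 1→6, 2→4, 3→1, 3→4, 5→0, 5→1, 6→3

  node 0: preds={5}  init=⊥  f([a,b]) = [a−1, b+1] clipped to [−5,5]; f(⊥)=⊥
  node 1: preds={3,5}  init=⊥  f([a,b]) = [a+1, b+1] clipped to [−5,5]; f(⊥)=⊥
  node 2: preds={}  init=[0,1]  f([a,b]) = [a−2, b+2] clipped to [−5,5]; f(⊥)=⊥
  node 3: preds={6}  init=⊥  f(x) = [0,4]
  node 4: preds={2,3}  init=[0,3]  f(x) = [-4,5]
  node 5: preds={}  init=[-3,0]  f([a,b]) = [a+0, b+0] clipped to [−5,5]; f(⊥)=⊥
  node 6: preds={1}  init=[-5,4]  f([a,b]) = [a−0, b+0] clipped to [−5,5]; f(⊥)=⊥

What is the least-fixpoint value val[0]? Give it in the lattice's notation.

[-4,1]

Iteration log — 10 steps:
  step 1. node 0  ⊔preds=[-3,0]  new=[-4,1]  old=⊥  +wl: 
  step 2. node 1  ⊔preds=[-3,0]  new=[-2,1]  old=⊥  +wl: 
  step 3. node 2  ⊔preds=⊥  new=[0,1]  stable
  step 4. node 3  ⊔preds=[-5,4]  new=[0,4]  old=⊥  +wl: 1
  step 5. node 4  ⊔preds=[0,4]  new=[-4,5]  old=[0,3]  +wl: 
  step 6. node 5  ⊔preds=⊥  new=[-3,0]  stable
  step 7. node 6  ⊔preds=[-2,1]  new=[-5,4]  stable
  step 8. node 1  ⊔preds=[-3,4]  new=[-2,5]  old=[-2,1]  +wl: 6
  step 9. node 6  ⊔preds=[-2,5]  new=[-5,5]  old=[-5,4]  +wl: 3
  step 10. node 3  ⊔preds=[-5,5]  new=[0,4]  stable

Least fixpoint reached:
  node 0: [-4,1]
  node 1: [-2,5]
  node 2: [0,1]
  node 3: [0,4]
  node 4: [-4,5]
  node 5: [-3,0]
  node 6: [-5,5]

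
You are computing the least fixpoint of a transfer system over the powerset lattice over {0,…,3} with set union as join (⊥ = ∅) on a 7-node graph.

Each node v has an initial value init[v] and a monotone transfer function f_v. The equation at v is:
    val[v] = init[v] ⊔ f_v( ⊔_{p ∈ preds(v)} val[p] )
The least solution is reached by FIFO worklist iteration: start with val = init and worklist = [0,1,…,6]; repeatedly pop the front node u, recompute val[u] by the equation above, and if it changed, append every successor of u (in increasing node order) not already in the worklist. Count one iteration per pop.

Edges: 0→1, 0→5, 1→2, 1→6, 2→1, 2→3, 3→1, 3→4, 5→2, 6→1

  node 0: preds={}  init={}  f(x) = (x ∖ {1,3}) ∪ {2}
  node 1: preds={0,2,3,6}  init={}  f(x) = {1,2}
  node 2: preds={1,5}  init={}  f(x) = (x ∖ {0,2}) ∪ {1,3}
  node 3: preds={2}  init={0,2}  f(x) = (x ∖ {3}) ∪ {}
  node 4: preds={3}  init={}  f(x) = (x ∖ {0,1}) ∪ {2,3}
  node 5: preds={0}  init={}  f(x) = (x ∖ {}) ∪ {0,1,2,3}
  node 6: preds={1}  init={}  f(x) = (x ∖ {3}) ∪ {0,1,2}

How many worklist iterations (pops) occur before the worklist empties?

Trace (9 dequeues):
  [1] u=0 | in {} | out {2} | prev {} | push {}
  [2] u=1 | in {0,2} | out {1,2} | prev {} | push {}
  [3] u=2 | in {1,2} | out {1,3} | prev {} | push {1}
  [4] u=3 | in {1,3} | out {0,1,2} | prev {0,2} | push {}
  [5] u=4 | in {0,1,2} | out {2,3} | prev {} | push {}
  [6] u=5 | in {2} | out {0,1,2,3} | prev {} | push {2}
  [7] u=6 | in {1,2} | out {0,1,2} | prev {} | push {}
  [8] u=1 | in {0,1,2,3} | out {1,2} | ==
  [9] u=2 | in {0,1,2,3} | out {1,3} | ==

Converged values:
  [0] {2}
  [1] {1,2}
  [2] {1,3}
  [3] {0,1,2}
  [4] {2,3}
  [5] {0,1,2,3}
  [6] {0,1,2}

9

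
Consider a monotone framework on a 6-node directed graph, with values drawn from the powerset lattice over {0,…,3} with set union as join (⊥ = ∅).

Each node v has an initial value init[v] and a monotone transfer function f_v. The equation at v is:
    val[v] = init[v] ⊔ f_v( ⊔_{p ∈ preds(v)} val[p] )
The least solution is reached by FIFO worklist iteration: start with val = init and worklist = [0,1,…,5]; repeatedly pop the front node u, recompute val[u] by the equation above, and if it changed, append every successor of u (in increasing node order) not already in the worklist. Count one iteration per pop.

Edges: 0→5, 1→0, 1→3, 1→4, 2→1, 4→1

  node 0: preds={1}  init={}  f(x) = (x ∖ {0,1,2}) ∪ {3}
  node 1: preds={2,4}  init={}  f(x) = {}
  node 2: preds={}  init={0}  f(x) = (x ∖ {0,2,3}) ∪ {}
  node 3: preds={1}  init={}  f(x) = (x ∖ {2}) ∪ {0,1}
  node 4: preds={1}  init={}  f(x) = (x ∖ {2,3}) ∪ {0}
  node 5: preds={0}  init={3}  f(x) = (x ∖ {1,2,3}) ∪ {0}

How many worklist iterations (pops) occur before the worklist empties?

Iteration log — 7 steps:
  step 1. node 0  ⊔preds={}  new={3}  old={}  +wl: 
  step 2. node 1  ⊔preds={0}  new={}  stable
  step 3. node 2  ⊔preds={}  new={0}  stable
  step 4. node 3  ⊔preds={}  new={0,1}  old={}  +wl: 
  step 5. node 4  ⊔preds={}  new={0}  old={}  +wl: 1
  step 6. node 5  ⊔preds={3}  new={0,3}  old={3}  +wl: 
  step 7. node 1  ⊔preds={0}  new={}  stable

Least fixpoint reached:
  node 0: {3}
  node 1: {}
  node 2: {0}
  node 3: {0,1}
  node 4: {0}
  node 5: {0,3}

7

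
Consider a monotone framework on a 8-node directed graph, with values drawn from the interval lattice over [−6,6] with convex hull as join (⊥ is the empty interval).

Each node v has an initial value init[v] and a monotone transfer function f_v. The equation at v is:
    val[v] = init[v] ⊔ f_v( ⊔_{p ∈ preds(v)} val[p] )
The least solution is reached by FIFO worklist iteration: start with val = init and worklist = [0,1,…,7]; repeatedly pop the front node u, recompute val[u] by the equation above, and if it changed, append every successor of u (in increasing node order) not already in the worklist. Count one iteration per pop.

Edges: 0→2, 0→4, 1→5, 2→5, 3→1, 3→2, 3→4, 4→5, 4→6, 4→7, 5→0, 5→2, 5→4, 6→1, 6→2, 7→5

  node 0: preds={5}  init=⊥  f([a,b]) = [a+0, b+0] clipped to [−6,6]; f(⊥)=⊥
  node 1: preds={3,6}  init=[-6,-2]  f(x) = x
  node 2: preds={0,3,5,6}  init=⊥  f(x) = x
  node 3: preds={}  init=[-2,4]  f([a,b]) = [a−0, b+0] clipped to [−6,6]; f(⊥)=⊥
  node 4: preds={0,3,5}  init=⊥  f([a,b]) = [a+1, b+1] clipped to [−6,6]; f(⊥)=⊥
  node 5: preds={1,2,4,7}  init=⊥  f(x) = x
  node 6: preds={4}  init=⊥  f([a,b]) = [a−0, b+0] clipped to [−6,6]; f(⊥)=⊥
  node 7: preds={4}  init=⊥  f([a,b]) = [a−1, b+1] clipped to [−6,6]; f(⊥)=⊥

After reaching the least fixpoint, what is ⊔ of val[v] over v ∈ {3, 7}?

Iteration log — 20 steps:
  step 1. node 0  ⊔preds=⊥  new=⊥  stable
  step 2. node 1  ⊔preds=[-2,4]  new=[-6,4]  old=[-6,-2]  +wl: 
  step 3. node 2  ⊔preds=[-2,4]  new=[-2,4]  old=⊥  +wl: 
  step 4. node 3  ⊔preds=⊥  new=[-2,4]  stable
  step 5. node 4  ⊔preds=[-2,4]  new=[-1,5]  old=⊥  +wl: 
  step 6. node 5  ⊔preds=[-6,5]  new=[-6,5]  old=⊥  +wl: 0,2,4
  step 7. node 6  ⊔preds=[-1,5]  new=[-1,5]  old=⊥  +wl: 1
  step 8. node 7  ⊔preds=[-1,5]  new=[-2,6]  old=⊥  +wl: 5
  step 9. node 0  ⊔preds=[-6,5]  new=[-6,5]  old=⊥  +wl: 
  step 10. node 2  ⊔preds=[-6,5]  new=[-6,5]  old=[-2,4]  +wl: 
  step 11. node 4  ⊔preds=[-6,5]  new=[-5,6]  old=[-1,5]  +wl: 6,7
  step 12. node 1  ⊔preds=[-2,5]  new=[-6,5]  old=[-6,4]  +wl: 
  step 13. node 5  ⊔preds=[-6,6]  new=[-6,6]  old=[-6,5]  +wl: 0,2,4
  step 14. node 6  ⊔preds=[-5,6]  new=[-5,6]  old=[-1,5]  +wl: 1
  step 15. node 7  ⊔preds=[-5,6]  new=[-6,6]  old=[-2,6]  +wl: 5
  step 16. node 0  ⊔preds=[-6,6]  new=[-6,6]  old=[-6,5]  +wl: 
  step 17. node 2  ⊔preds=[-6,6]  new=[-6,6]  old=[-6,5]  +wl: 
  step 18. node 4  ⊔preds=[-6,6]  new=[-5,6]  stable
  step 19. node 1  ⊔preds=[-5,6]  new=[-6,6]  old=[-6,5]  +wl: 
  step 20. node 5  ⊔preds=[-6,6]  new=[-6,6]  stable

Least fixpoint reached:
  node 0: [-6,6]
  node 1: [-6,6]
  node 2: [-6,6]
  node 3: [-2,4]
  node 4: [-5,6]
  node 5: [-6,6]
  node 6: [-5,6]
  node 7: [-6,6]

[-6,6]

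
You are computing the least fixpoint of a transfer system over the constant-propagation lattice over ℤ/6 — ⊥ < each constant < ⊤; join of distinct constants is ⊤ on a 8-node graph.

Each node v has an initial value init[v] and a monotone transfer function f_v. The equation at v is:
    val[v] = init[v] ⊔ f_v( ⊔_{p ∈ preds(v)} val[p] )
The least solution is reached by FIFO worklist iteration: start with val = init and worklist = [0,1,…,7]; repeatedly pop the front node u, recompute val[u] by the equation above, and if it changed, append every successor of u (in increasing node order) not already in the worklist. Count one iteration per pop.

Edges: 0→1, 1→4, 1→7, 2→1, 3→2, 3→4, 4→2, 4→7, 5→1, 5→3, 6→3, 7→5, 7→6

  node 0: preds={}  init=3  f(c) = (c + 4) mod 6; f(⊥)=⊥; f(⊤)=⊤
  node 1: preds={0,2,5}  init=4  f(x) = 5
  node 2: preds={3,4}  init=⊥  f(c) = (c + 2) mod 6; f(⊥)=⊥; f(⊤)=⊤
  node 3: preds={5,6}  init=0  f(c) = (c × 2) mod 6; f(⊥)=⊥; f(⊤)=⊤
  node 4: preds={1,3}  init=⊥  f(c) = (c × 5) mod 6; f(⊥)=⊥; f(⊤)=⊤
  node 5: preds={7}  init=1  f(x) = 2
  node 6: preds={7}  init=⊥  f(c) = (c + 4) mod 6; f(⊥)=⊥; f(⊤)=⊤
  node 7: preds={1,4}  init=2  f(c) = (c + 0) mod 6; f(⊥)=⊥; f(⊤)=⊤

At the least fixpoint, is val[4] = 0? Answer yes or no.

Iteration log — 15 steps:
  step 1. node 0  ⊔preds=⊥  new=3  stable
  step 2. node 1  ⊔preds=⊤  new=⊤  old=4  +wl: 
  step 3. node 2  ⊔preds=0  new=2  old=⊥  +wl: 1
  step 4. node 3  ⊔preds=1  new=⊤  old=0  +wl: 2
  step 5. node 4  ⊔preds=⊤  new=⊤  old=⊥  +wl: 
  step 6. node 5  ⊔preds=2  new=⊤  old=1  +wl: 3
  step 7. node 6  ⊔preds=2  new=0  old=⊥  +wl: 
  step 8. node 7  ⊔preds=⊤  new=⊤  old=2  +wl: 5,6
  step 9. node 1  ⊔preds=⊤  new=⊤  stable
  step 10. node 2  ⊔preds=⊤  new=⊤  old=2  +wl: 1
  step 11. node 3  ⊔preds=⊤  new=⊤  stable
  step 12. node 5  ⊔preds=⊤  new=⊤  stable
  step 13. node 6  ⊔preds=⊤  new=⊤  old=0  +wl: 3
  step 14. node 1  ⊔preds=⊤  new=⊤  stable
  step 15. node 3  ⊔preds=⊤  new=⊤  stable

Least fixpoint reached:
  node 0: 3
  node 1: ⊤
  node 2: ⊤
  node 3: ⊤
  node 4: ⊤
  node 5: ⊤
  node 6: ⊤
  node 7: ⊤

no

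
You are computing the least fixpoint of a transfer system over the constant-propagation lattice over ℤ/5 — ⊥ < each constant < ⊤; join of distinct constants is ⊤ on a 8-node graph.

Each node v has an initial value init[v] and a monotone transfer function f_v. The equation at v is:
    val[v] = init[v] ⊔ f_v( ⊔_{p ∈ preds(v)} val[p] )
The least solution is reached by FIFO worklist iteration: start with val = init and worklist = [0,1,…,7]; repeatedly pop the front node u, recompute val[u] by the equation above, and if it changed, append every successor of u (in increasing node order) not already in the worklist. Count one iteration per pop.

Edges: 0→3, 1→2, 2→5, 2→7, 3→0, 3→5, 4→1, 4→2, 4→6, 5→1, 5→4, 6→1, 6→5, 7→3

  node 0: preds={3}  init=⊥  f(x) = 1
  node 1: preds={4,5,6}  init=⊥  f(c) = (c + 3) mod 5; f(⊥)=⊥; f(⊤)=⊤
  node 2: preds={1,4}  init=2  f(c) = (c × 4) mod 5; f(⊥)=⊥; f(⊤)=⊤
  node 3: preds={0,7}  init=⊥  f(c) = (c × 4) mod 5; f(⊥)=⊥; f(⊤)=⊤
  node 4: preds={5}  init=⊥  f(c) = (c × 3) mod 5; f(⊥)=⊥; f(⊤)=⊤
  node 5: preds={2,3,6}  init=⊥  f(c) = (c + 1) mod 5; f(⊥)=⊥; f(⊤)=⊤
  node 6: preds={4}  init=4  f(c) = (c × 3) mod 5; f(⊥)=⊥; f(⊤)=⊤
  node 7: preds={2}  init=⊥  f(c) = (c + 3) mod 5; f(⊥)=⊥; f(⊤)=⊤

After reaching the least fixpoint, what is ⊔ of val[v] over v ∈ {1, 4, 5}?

⊤

Worklist (18 pops):
  #1 pop 0: in=⊥ → 1 (was ⊥); enqueue []
  #2 pop 1: in=4 → 2 (was ⊥); enqueue []
  #3 pop 2: in=2 → ⊤ (was 2); enqueue []
  #4 pop 3: in=1 → 4 (was ⊥); enqueue [0]
  #5 pop 4: in=⊥ → ⊥ (no change)
  #6 pop 5: in=⊤ → ⊤ (was ⊥); enqueue [1,4]
  #7 pop 6: in=⊥ → 4 (no change)
  #8 pop 7: in=⊤ → ⊤ (was ⊥); enqueue [3]
  #9 pop 0: in=4 → 1 (no change)
  #10 pop 1: in=⊤ → ⊤ (was 2); enqueue [2]
  #11 pop 4: in=⊤ → ⊤ (was ⊥); enqueue [1,6]
  #12 pop 3: in=⊤ → ⊤ (was 4); enqueue [0,5]
  #13 pop 2: in=⊤ → ⊤ (no change)
  #14 pop 1: in=⊤ → ⊤ (no change)
  #15 pop 6: in=⊤ → ⊤ (was 4); enqueue [1]
  #16 pop 0: in=⊤ → 1 (no change)
  #17 pop 5: in=⊤ → ⊤ (no change)
  #18 pop 1: in=⊤ → ⊤ (no change)

Fixpoint:
  val[0] = 1
  val[1] = ⊤
  val[2] = ⊤
  val[3] = ⊤
  val[4] = ⊤
  val[5] = ⊤
  val[6] = ⊤
  val[7] = ⊤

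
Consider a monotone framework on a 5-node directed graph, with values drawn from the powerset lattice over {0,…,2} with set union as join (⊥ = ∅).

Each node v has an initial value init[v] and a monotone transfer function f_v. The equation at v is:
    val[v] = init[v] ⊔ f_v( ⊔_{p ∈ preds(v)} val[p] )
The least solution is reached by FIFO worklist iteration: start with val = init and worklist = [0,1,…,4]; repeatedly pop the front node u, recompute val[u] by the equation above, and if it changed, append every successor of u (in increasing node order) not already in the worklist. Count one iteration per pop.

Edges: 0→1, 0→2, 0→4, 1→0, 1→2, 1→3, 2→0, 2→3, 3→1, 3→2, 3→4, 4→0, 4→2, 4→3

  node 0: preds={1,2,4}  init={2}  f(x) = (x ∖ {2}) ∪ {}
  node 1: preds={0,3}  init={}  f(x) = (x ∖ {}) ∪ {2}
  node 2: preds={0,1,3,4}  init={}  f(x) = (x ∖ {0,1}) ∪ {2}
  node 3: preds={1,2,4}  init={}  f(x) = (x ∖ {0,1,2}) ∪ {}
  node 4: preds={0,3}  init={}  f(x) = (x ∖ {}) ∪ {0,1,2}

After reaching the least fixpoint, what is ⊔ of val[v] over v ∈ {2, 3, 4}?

{0,1,2}

Iteration log — 13 steps:
  step 1. node 0  ⊔preds={}  new={2}  stable
  step 2. node 1  ⊔preds={2}  new={2}  old={}  +wl: 0
  step 3. node 2  ⊔preds={2}  new={2}  old={}  +wl: 
  step 4. node 3  ⊔preds={2}  new={}  stable
  step 5. node 4  ⊔preds={2}  new={0,1,2}  old={}  +wl: 2,3
  step 6. node 0  ⊔preds={0,1,2}  new={0,1,2}  old={2}  +wl: 1,4
  step 7. node 2  ⊔preds={0,1,2}  new={2}  stable
  step 8. node 3  ⊔preds={0,1,2}  new={}  stable
  step 9. node 1  ⊔preds={0,1,2}  new={0,1,2}  old={2}  +wl: 0,2,3
  step 10. node 4  ⊔preds={0,1,2}  new={0,1,2}  stable
  step 11. node 0  ⊔preds={0,1,2}  new={0,1,2}  stable
  step 12. node 2  ⊔preds={0,1,2}  new={2}  stable
  step 13. node 3  ⊔preds={0,1,2}  new={}  stable

Least fixpoint reached:
  node 0: {0,1,2}
  node 1: {0,1,2}
  node 2: {2}
  node 3: {}
  node 4: {0,1,2}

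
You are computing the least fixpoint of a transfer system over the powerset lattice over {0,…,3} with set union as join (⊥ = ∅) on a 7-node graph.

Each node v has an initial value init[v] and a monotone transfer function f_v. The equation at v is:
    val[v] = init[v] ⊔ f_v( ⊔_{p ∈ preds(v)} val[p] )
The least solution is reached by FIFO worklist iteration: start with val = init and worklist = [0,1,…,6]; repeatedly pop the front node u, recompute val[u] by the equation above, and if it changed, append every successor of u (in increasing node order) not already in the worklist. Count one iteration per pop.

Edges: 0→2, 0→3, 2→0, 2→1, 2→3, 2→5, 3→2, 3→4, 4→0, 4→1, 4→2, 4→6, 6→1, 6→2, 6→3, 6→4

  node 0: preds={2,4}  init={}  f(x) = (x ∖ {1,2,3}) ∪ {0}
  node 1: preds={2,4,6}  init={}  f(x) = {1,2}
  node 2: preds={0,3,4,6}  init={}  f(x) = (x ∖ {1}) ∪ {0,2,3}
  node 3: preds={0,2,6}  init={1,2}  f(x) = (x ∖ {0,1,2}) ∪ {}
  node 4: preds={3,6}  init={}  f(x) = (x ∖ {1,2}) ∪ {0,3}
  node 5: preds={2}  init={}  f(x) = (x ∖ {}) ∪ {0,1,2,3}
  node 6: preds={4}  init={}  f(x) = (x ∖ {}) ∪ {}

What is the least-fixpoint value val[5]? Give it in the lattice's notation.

{0,1,2,3}

Iteration log — 12 steps:
  step 1. node 0  ⊔preds={}  new={0}  old={}  +wl: 
  step 2. node 1  ⊔preds={}  new={1,2}  old={}  +wl: 
  step 3. node 2  ⊔preds={0,1,2}  new={0,2,3}  old={}  +wl: 0,1
  step 4. node 3  ⊔preds={0,2,3}  new={1,2,3}  old={1,2}  +wl: 2
  step 5. node 4  ⊔preds={1,2,3}  new={0,3}  old={}  +wl: 
  step 6. node 5  ⊔preds={0,2,3}  new={0,1,2,3}  old={}  +wl: 
  step 7. node 6  ⊔preds={0,3}  new={0,3}  old={}  +wl: 3,4
  step 8. node 0  ⊔preds={0,2,3}  new={0}  stable
  step 9. node 1  ⊔preds={0,2,3}  new={1,2}  stable
  step 10. node 2  ⊔preds={0,1,2,3}  new={0,2,3}  stable
  step 11. node 3  ⊔preds={0,2,3}  new={1,2,3}  stable
  step 12. node 4  ⊔preds={0,1,2,3}  new={0,3}  stable

Least fixpoint reached:
  node 0: {0}
  node 1: {1,2}
  node 2: {0,2,3}
  node 3: {1,2,3}
  node 4: {0,3}
  node 5: {0,1,2,3}
  node 6: {0,3}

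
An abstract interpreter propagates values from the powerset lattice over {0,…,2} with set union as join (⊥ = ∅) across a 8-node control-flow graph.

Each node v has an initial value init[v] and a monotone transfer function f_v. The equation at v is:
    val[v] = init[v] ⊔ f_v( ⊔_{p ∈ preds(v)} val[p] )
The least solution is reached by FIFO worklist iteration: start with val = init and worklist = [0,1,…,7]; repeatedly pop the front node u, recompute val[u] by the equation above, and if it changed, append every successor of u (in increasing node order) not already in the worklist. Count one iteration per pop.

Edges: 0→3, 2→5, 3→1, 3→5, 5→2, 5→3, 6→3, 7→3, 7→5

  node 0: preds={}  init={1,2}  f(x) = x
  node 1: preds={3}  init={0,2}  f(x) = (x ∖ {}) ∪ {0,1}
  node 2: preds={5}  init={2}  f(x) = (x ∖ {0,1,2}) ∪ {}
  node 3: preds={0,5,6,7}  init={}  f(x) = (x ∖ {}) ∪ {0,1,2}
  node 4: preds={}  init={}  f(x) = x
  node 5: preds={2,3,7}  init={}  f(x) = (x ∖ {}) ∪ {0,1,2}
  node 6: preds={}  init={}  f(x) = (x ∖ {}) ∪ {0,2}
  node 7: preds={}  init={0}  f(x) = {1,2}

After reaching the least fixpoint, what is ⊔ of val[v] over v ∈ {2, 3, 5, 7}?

Worklist (12 pops):
  #1 pop 0: in={} → {1,2} (no change)
  #2 pop 1: in={} → {0,1,2} (was {0,2}); enqueue []
  #3 pop 2: in={} → {2} (no change)
  #4 pop 3: in={0,1,2} → {0,1,2} (was {}); enqueue [1]
  #5 pop 4: in={} → {} (no change)
  #6 pop 5: in={0,1,2} → {0,1,2} (was {}); enqueue [2,3]
  #7 pop 6: in={} → {0,2} (was {}); enqueue []
  #8 pop 7: in={} → {0,1,2} (was {0}); enqueue [5]
  #9 pop 1: in={0,1,2} → {0,1,2} (no change)
  #10 pop 2: in={0,1,2} → {2} (no change)
  #11 pop 3: in={0,1,2} → {0,1,2} (no change)
  #12 pop 5: in={0,1,2} → {0,1,2} (no change)

Fixpoint:
  val[0] = {1,2}
  val[1] = {0,1,2}
  val[2] = {2}
  val[3] = {0,1,2}
  val[4] = {}
  val[5] = {0,1,2}
  val[6] = {0,2}
  val[7] = {0,1,2}

{0,1,2}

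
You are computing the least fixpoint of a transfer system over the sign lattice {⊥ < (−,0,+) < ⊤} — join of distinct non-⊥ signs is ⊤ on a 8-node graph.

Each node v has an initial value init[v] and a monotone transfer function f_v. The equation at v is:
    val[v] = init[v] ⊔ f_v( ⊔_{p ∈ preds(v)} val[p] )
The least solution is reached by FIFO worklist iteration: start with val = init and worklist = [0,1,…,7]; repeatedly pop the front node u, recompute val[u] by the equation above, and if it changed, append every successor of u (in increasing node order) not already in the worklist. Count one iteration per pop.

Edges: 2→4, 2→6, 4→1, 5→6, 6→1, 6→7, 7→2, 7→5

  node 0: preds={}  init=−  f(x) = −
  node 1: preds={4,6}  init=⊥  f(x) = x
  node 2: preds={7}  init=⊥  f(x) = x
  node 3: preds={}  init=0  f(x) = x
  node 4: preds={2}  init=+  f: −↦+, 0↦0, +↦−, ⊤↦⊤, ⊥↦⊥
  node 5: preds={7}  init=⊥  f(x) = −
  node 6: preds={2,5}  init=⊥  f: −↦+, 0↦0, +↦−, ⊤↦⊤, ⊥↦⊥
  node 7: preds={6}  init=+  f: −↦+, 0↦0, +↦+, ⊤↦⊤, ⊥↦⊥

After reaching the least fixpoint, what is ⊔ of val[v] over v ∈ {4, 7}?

⊤

Worklist (13 pops):
  #1 pop 0: in=⊥ → − (no change)
  #2 pop 1: in=+ → + (was ⊥); enqueue []
  #3 pop 2: in=+ → + (was ⊥); enqueue []
  #4 pop 3: in=⊥ → 0 (no change)
  #5 pop 4: in=+ → ⊤ (was +); enqueue [1]
  #6 pop 5: in=+ → − (was ⊥); enqueue []
  #7 pop 6: in=⊤ → ⊤ (was ⊥); enqueue []
  #8 pop 7: in=⊤ → ⊤ (was +); enqueue [2,5]
  #9 pop 1: in=⊤ → ⊤ (was +); enqueue []
  #10 pop 2: in=⊤ → ⊤ (was +); enqueue [4,6]
  #11 pop 5: in=⊤ → − (no change)
  #12 pop 4: in=⊤ → ⊤ (no change)
  #13 pop 6: in=⊤ → ⊤ (no change)

Fixpoint:
  val[0] = −
  val[1] = ⊤
  val[2] = ⊤
  val[3] = 0
  val[4] = ⊤
  val[5] = −
  val[6] = ⊤
  val[7] = ⊤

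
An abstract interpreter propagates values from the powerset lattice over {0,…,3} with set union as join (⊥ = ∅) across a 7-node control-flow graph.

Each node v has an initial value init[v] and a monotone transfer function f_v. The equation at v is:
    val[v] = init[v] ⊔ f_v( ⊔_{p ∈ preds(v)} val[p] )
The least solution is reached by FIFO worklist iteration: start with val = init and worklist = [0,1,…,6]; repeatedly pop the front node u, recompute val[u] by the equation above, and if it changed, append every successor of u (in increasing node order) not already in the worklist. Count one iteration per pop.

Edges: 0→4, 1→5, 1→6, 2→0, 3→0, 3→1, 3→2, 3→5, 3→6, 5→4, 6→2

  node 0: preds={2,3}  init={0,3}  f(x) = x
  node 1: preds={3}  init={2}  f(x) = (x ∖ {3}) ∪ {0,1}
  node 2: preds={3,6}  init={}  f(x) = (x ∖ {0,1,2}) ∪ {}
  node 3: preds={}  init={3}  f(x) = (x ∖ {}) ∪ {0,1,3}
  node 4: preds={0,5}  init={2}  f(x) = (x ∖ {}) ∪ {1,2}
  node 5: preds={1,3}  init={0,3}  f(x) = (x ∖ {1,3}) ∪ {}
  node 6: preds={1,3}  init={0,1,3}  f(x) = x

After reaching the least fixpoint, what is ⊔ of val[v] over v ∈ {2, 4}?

{0,1,2,3}

Trace (11 dequeues):
  [1] u=0 | in {3} | out {0,3} | ==
  [2] u=1 | in {3} | out {0,1,2} | prev {2} | push {}
  [3] u=2 | in {0,1,3} | out {3} | prev {} | push {0}
  [4] u=3 | in {} | out {0,1,3} | prev {3} | push {1,2}
  [5] u=4 | in {0,3} | out {0,1,2,3} | prev {2} | push {}
  [6] u=5 | in {0,1,2,3} | out {0,2,3} | prev {0,3} | push {4}
  [7] u=6 | in {0,1,2,3} | out {0,1,2,3} | prev {0,1,3} | push {}
  [8] u=0 | in {0,1,3} | out {0,1,3} | prev {0,3} | push {}
  [9] u=1 | in {0,1,3} | out {0,1,2} | ==
  [10] u=2 | in {0,1,2,3} | out {3} | ==
  [11] u=4 | in {0,1,2,3} | out {0,1,2,3} | ==

Converged values:
  [0] {0,1,3}
  [1] {0,1,2}
  [2] {3}
  [3] {0,1,3}
  [4] {0,1,2,3}
  [5] {0,2,3}
  [6] {0,1,2,3}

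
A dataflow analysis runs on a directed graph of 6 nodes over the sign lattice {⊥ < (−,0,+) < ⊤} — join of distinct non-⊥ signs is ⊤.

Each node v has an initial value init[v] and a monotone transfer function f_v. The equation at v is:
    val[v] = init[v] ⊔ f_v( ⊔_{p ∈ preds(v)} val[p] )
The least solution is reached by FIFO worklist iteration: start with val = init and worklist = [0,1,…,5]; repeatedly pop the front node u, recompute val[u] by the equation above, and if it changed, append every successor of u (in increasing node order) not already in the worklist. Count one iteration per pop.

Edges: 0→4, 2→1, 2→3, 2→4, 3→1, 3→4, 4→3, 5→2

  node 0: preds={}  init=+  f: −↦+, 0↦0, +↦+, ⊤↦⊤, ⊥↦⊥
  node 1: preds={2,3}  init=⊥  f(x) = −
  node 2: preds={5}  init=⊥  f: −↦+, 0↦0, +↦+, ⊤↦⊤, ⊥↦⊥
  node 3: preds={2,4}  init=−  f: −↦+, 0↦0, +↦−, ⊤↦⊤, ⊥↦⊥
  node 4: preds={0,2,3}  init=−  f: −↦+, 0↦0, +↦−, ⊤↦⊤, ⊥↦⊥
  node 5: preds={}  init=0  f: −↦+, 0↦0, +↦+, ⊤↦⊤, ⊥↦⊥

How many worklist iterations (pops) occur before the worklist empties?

8

Trace (8 dequeues):
  [1] u=0 | in ⊥ | out + | ==
  [2] u=1 | in − | out − | prev ⊥ | push {}
  [3] u=2 | in 0 | out 0 | prev ⊥ | push {1}
  [4] u=3 | in ⊤ | out ⊤ | prev − | push {}
  [5] u=4 | in ⊤ | out ⊤ | prev − | push {3}
  [6] u=5 | in ⊥ | out 0 | ==
  [7] u=1 | in ⊤ | out − | ==
  [8] u=3 | in ⊤ | out ⊤ | ==

Converged values:
  [0] +
  [1] −
  [2] 0
  [3] ⊤
  [4] ⊤
  [5] 0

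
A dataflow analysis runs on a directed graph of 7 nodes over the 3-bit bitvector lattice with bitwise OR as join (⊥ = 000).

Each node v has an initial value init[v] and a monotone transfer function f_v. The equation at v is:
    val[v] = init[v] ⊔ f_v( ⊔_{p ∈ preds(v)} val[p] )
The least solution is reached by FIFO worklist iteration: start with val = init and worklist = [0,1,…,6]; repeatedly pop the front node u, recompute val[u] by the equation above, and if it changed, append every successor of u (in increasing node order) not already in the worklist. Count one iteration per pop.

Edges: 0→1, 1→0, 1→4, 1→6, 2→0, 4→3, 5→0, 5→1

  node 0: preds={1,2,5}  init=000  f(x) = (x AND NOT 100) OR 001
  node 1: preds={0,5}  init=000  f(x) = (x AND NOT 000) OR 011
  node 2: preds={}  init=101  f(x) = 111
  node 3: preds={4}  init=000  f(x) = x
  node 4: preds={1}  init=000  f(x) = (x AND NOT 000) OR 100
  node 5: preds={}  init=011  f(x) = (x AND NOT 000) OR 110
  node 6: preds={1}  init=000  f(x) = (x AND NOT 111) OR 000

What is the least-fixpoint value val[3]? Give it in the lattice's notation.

Trace (13 dequeues):
  [1] u=0 | in 111 | out 011 | prev 000 | push {}
  [2] u=1 | in 011 | out 011 | prev 000 | push {0}
  [3] u=2 | in 000 | out 111 | prev 101 | push {}
  [4] u=3 | in 000 | out 000 | ==
  [5] u=4 | in 011 | out 111 | prev 000 | push {3}
  [6] u=5 | in 000 | out 111 | prev 011 | push {1}
  [7] u=6 | in 011 | out 000 | ==
  [8] u=0 | in 111 | out 011 | ==
  [9] u=3 | in 111 | out 111 | prev 000 | push {}
  [10] u=1 | in 111 | out 111 | prev 011 | push {0,4,6}
  [11] u=0 | in 111 | out 011 | ==
  [12] u=4 | in 111 | out 111 | ==
  [13] u=6 | in 111 | out 000 | ==

Converged values:
  [0] 011
  [1] 111
  [2] 111
  [3] 111
  [4] 111
  [5] 111
  [6] 000

111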